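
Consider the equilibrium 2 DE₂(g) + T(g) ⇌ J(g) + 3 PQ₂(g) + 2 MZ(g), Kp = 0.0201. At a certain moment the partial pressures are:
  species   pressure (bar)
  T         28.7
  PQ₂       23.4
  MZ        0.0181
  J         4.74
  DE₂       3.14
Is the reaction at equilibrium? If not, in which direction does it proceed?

reverse (toward reactants)

Qp = P(J)·P(PQ₂)³·P(MZ)² / (P(DE₂)²·P(T)) = (4.74)·(23.4)³·(0.0181)² / ((3.14)²·(28.7)) = 0.0703
Qp = 0.0703 > Kp = 0.0201, so the reverse reaction proceeds.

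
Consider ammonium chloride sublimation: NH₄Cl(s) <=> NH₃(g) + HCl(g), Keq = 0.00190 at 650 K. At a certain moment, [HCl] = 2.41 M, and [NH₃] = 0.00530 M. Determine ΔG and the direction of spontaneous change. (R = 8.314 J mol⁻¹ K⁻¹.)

ΔG = 10.3 kJ/mol; the forward reaction is non-spontaneous

(NH₄Cl is a pure solid — omitted from Q.)
Q = [NH₃]·[HCl] = (0.00530)·(2.41) = 0.0128
ΔG = RT ln(Q/Keq) = (8.314 J mol⁻¹ K⁻¹)(650 K) × ln(0.0128/0.00190)
   = (5.404 kJ/mol)(1.908) = 10.3 kJ/mol
ΔG > 0, so the forward reaction is non-spontaneous (proceeds in reverse).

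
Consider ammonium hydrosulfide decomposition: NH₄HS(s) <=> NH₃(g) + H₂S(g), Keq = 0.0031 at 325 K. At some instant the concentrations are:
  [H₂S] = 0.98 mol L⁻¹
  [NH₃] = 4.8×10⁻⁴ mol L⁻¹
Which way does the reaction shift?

to the right

(NH₄HS is a pure solid — omitted from Q.)
Q = [NH₃]·[H₂S] = (4.8×10⁻⁴)·(0.98) = 4.7×10⁻⁴
Q = 4.7×10⁻⁴ < Keq = 0.0031, so the forward reaction proceeds.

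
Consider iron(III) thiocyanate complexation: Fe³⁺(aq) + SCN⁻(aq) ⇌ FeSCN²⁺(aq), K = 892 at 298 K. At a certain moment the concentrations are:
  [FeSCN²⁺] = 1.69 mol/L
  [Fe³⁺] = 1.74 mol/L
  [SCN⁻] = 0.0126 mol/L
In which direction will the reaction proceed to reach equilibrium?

in the forward direction

Q = [FeSCN²⁺] / ([Fe³⁺]·[SCN⁻]) = (1.69) / ((1.74)·(0.0126)) = 77.1
Q = 77.1 < K = 892, so the forward reaction proceeds.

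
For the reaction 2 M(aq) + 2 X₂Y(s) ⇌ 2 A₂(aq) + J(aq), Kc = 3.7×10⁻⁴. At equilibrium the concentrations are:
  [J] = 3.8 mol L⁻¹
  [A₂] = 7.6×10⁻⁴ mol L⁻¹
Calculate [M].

(X₂Y is a pure solid — omitted from Kc.)
At equilibrium, Kc = [A₂]²·[J] / [M]² = 3.7×10⁻⁴.
(7.6×10⁻⁴)²·(3.8) / ([M])² = 3.7×10⁻⁴
[M]² = 0.00593 ⇒ [M] = 0.077 mol L⁻¹

[M] = 0.077 mol L⁻¹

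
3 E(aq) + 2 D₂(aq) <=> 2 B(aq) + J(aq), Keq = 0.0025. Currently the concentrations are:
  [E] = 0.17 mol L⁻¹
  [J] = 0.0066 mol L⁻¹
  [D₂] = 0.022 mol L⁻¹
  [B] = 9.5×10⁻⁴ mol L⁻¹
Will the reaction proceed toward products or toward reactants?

no net change (already at equilibrium)

Q = [B]²·[J] / ([E]³·[D₂]²) = (9.5×10⁻⁴)²·(0.0066) / ((0.17)³·(0.022)²) = 0.0025
Q = 0.0025 = Keq, so the system is already at equilibrium.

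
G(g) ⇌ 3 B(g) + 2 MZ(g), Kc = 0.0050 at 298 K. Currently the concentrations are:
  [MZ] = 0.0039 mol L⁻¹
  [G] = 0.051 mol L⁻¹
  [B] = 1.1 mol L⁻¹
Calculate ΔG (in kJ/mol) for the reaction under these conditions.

Qc = [B]³·[MZ]² / [G] = (1.1)³·(0.0039)² / (0.051) = 3.97×10⁻⁴
ΔG = RT ln(Qc/Kc) = (8.314 J mol⁻¹ K⁻¹)(298 K) × ln(3.97×10⁻⁴/0.0050)
   = (2.478 kJ/mol)(-2.533) = -6.28 kJ/mol
ΔG < 0, so the forward reaction is spontaneous (proceeds forward).

ΔG = -6.28 kJ/mol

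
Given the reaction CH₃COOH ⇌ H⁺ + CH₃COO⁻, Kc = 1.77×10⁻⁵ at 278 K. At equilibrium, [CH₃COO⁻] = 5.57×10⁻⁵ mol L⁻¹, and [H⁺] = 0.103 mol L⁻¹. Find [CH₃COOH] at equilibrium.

[CH₃COOH] = 0.324 mol L⁻¹

At equilibrium, Kc = [H⁺]·[CH₃COO⁻] / [CH₃COOH] = 1.77×10⁻⁵.
(0.103)·(5.57×10⁻⁵) / ([CH₃COOH]) = 1.77×10⁻⁵
[CH₃COOH] = 0.324 mol L⁻¹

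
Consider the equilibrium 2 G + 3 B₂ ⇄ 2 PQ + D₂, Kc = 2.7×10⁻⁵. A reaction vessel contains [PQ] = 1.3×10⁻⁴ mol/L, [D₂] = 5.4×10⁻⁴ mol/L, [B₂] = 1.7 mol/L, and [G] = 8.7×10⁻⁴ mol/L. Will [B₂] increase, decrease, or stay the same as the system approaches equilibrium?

decrease

Qc = [PQ]²·[D₂] / ([G]²·[B₂]³) = (1.3×10⁻⁴)²·(5.4×10⁻⁴) / ((8.7×10⁻⁴)²·(1.7)³) = 2.5×10⁻⁶
Qc = 2.5×10⁻⁶ < Kc = 2.7×10⁻⁵: net forward reaction.
B₂ is a reactant, so it decreases.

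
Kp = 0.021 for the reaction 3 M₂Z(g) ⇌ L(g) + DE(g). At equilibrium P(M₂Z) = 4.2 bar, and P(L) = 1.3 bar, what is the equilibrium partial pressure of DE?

At equilibrium, Kp = P(L)·P(DE) / P(M₂Z)³ = 0.021.
(1.3)·(P(DE)) / (4.2)³ = 0.021
P(DE) = 1.20 = 1.2 bar

P(DE) = 1.2 bar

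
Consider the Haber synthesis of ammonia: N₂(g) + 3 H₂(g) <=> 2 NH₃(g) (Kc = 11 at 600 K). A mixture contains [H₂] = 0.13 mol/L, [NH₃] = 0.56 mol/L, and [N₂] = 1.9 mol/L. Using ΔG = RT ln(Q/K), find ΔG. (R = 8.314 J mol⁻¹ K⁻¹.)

Qc = [NH₃]² / ([N₂]·[H₂]³) = (0.56)² / ((1.9)·(0.13)³) = 75.1
ΔG = RT ln(Qc/Kc) = (8.314 J mol⁻¹ K⁻¹)(600 K) × ln(75.1/11)
   = (4.988 kJ/mol)(1.921) = 9.58 kJ/mol
ΔG > 0, so the forward reaction is non-spontaneous (proceeds in reverse).

ΔG = 9.58 kJ/mol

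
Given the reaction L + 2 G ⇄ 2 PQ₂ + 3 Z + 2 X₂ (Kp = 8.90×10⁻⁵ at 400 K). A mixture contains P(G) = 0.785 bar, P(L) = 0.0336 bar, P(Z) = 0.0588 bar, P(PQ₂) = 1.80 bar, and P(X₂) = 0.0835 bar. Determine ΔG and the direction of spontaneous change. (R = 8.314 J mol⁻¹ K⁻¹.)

ΔG = 3.04 kJ/mol; the forward reaction is non-spontaneous

Qp = P(PQ₂)²·P(Z)³·P(X₂)² / (P(L)·P(G)²) = (1.80)²·(0.0588)³·(0.0835)² / ((0.0336)·(0.785)²) = 2.22×10⁻⁴
ΔG = RT ln(Qp/Kp) = (8.314 J mol⁻¹ K⁻¹)(400 K) × ln(2.22×10⁻⁴/8.90×10⁻⁵)
   = (3.326 kJ/mol)(0.9140) = 3.04 kJ/mol
ΔG > 0, so the forward reaction is non-spontaneous (proceeds in reverse).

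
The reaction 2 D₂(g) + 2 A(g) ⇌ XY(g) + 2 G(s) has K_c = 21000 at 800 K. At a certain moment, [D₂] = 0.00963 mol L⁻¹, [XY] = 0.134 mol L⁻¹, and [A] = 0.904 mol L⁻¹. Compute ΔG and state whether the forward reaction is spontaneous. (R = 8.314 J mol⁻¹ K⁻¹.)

ΔG = -16.5 kJ/mol; the forward reaction is spontaneous

(G is a pure solid — omitted from Q_c.)
Q_c = [XY] / ([D₂]²·[A]²) = (0.134) / ((0.00963)²·(0.904)²) = 1770
ΔG = RT ln(Q_c/K_c) = (8.314 J mol⁻¹ K⁻¹)(800 K) × ln(1770/21000)
   = (6.651 kJ/mol)(-2.474) = -16.5 kJ/mol
ΔG < 0, so the forward reaction is spontaneous (proceeds forward).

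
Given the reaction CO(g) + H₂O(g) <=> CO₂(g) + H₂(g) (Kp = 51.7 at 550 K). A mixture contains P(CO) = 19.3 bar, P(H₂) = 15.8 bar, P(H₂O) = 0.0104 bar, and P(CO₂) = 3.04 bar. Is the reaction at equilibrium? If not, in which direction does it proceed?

in the reverse direction

Qp = P(CO₂)·P(H₂) / (P(CO)·P(H₂O)) = (3.04)·(15.8) / ((19.3)·(0.0104)) = 239
Qp = 239 > Kp = 51.7, so the reverse reaction proceeds.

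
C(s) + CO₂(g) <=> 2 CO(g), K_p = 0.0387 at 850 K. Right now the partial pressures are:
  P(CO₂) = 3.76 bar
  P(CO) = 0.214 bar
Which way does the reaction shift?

(C is a pure solid — omitted from Q_p.)
Q_p = P(CO)² / P(CO₂) = (0.214)² / (3.76) = 0.0122
Q_p = 0.0122 < K_p = 0.0387, so the forward reaction proceeds.

toward products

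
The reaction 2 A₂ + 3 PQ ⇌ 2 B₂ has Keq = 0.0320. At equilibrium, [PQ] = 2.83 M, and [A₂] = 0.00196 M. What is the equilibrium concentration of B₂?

[B₂] = 0.00167 M

At equilibrium, Keq = [B₂]² / ([A₂]²·[PQ]³) = 0.0320.
([B₂])² / ((0.00196)²·(2.83)³) = 0.0320
[B₂]² = 2.79×10⁻⁶ ⇒ [B₂] = 0.00167 M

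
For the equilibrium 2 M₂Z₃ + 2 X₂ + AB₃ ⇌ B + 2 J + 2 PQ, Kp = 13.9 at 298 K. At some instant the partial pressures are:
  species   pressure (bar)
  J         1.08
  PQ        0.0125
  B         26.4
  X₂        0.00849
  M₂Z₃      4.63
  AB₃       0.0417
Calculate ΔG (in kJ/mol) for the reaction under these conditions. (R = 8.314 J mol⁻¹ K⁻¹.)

ΔG = 4.17 kJ/mol

Qp = P(B)·P(J)²·P(PQ)² / (P(M₂Z₃)²·P(X₂)²·P(AB₃)) = (26.4)·(1.08)²·(0.0125)² / ((4.63)²·(0.00849)²·(0.0417)) = 74.7
ΔG = RT ln(Qp/Kp) = (8.314 J mol⁻¹ K⁻¹)(298 K) × ln(74.7/13.9)
   = (2.478 kJ/mol)(1.682) = 4.17 kJ/mol
ΔG > 0, so the forward reaction is non-spontaneous (proceeds in reverse).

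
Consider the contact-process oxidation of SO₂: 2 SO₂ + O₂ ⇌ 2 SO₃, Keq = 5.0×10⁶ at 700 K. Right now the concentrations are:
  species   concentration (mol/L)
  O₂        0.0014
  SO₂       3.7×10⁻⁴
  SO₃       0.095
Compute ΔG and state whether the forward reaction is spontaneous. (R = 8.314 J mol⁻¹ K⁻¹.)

Q = [SO₃]² / ([SO₂]²·[O₂]) = (0.095)² / ((3.7×10⁻⁴)²·(0.0014)) = 4.71×10⁷
ΔG = RT ln(Q/Keq) = (8.314 J mol⁻¹ K⁻¹)(700 K) × ln(4.71×10⁷/5.0×10⁶)
   = (5.820 kJ/mol)(2.243) = 13.1 kJ/mol
ΔG > 0, so the forward reaction is non-spontaneous (proceeds in reverse).

ΔG = 13.1 kJ/mol; the forward reaction is non-spontaneous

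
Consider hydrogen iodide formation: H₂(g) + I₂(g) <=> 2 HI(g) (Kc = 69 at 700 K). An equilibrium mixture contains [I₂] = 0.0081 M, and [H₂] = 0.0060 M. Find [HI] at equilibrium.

[HI] = 0.058 M

At equilibrium, Kc = [HI]² / ([H₂]·[I₂]) = 69.
([HI])² / ((0.0060)·(0.0081)) = 69
[HI]² = 0.00335 ⇒ [HI] = 0.058 M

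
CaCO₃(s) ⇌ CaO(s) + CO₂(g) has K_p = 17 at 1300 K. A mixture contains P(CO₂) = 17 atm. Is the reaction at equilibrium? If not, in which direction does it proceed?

(CaCO₃, CaO are pure solids — omitted from Q_p.)
Q_p = P(CO₂) = 17
Q_p = 17 = K_p, so the system is already at equilibrium.

no net change (already at equilibrium)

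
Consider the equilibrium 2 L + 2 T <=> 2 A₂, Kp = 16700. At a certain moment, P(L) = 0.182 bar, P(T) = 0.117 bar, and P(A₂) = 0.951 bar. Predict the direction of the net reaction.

toward products

Qp = P(A₂)² / (P(L)²·P(T)²) = (0.951)² / ((0.182)²·(0.117)²) = 1990
Qp = 1990 < Kp = 16700, so the forward reaction proceeds.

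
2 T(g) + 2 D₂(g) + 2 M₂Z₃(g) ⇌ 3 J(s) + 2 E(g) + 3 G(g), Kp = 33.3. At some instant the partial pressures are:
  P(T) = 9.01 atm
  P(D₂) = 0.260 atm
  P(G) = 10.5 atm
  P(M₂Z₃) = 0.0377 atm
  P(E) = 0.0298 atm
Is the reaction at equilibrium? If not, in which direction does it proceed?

(J is a pure solid — omitted from Qp.)
Qp = P(E)²·P(G)³ / (P(T)²·P(D₂)²·P(M₂Z₃)²) = (0.0298)²·(10.5)³ / ((9.01)²·(0.260)²·(0.0377)²) = 132
Qp = 132 > Kp = 33.3, so the reverse reaction proceeds.

to the left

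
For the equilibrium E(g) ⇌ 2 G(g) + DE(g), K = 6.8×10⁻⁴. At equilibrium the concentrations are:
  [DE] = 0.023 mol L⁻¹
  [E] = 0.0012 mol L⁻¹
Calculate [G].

[G] = 0.0060 mol L⁻¹

At equilibrium, K = [G]²·[DE] / [E] = 6.8×10⁻⁴.
([G])²·(0.023) / (0.0012) = 6.8×10⁻⁴
[G]² = 3.55×10⁻⁵ ⇒ [G] = 0.0060 mol L⁻¹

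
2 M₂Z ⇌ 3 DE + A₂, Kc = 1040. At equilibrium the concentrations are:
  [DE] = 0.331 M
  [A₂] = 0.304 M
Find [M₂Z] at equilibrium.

At equilibrium, Kc = [DE]³·[A₂] / [M₂Z]² = 1040.
(0.331)³·(0.304) / ([M₂Z])² = 1040
[M₂Z]² = 1.06×10⁻⁵ ⇒ [M₂Z] = 0.00326 M

[M₂Z] = 0.00326 M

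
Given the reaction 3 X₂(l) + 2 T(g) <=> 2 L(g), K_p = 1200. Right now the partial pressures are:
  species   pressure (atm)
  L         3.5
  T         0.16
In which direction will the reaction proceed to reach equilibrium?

in the forward direction

(X₂ is a pure liquid — omitted from Q_p.)
Q_p = P(L)² / P(T)² = (3.5)² / (0.16)² = 480
Q_p = 480 < K_p = 1200, so the forward reaction proceeds.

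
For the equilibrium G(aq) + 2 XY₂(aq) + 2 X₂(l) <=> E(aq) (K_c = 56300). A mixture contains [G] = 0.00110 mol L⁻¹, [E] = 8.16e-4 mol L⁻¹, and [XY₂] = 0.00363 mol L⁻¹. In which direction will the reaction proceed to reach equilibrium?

no net change (already at equilibrium)

(X₂ is a pure liquid — omitted from Q_c.)
Q_c = [E] / ([G]·[XY₂]²) = (8.16e-4) / ((0.00110)·(0.00363)²) = 56300
Q_c = 56300 = K_c, so the system is already at equilibrium.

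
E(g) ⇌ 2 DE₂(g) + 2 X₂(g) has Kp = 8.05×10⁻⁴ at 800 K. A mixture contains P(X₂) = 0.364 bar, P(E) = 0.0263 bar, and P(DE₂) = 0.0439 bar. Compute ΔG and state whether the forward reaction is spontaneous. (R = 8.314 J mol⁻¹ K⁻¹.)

ΔG = 16.6 kJ/mol; the forward reaction is non-spontaneous

Qp = P(DE₂)²·P(X₂)² / P(E) = (0.0439)²·(0.364)² / (0.0263) = 0.00971
ΔG = RT ln(Qp/Kp) = (8.314 J mol⁻¹ K⁻¹)(800 K) × ln(0.00971/8.05×10⁻⁴)
   = (6.651 kJ/mol)(2.490) = 16.6 kJ/mol
ΔG > 0, so the forward reaction is non-spontaneous (proceeds in reverse).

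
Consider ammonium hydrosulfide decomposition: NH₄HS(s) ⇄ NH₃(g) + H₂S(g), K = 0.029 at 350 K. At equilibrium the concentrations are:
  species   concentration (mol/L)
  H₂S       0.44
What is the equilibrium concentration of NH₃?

[NH₃] = 0.066 mol/L

(NH₄HS is a pure solid — omitted from K.)
At equilibrium, K = [NH₃]·[H₂S] = 0.029.
([NH₃])·(0.44) = 0.029
[NH₃] = 0.0659 = 0.066 mol/L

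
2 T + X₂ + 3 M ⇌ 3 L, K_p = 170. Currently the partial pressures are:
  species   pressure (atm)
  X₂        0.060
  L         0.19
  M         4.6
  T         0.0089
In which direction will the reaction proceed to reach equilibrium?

Q_p = P(L)³ / (P(T)²·P(X₂)·P(M)³) = (0.19)³ / ((0.0089)²·(0.060)·(4.6)³) = 15
Q_p = 15 < K_p = 170, so the forward reaction proceeds.

forward (toward products)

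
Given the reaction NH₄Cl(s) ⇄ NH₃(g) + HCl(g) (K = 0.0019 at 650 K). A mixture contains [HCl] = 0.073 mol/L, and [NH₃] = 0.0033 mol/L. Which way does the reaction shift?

(NH₄Cl is a pure solid — omitted from Q.)
Q = [NH₃]·[HCl] = (0.0033)·(0.073) = 2.4×10⁻⁴
Q = 2.4×10⁻⁴ < K = 0.0019, so the forward reaction proceeds.

to the right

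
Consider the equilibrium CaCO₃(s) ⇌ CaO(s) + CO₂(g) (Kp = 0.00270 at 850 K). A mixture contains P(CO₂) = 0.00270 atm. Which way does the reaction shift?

neither direction; the system is at equilibrium

(CaCO₃, CaO are pure solids — omitted from Qp.)
Qp = P(CO₂) = 0.00270
Qp = 0.00270 = Kp, so the system is already at equilibrium.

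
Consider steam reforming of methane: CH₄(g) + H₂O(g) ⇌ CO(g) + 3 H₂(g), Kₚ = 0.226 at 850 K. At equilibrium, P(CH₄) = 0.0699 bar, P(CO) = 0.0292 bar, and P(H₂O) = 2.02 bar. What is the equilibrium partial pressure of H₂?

P(H₂) = 1.03 bar

At equilibrium, Kₚ = P(CO)·P(H₂)³ / (P(CH₄)·P(H₂O)) = 0.226.
(0.0292)·(P(H₂))³ / ((0.0699)·(2.02)) = 0.226
P(H₂)³ = 1.09 ⇒ P(H₂) = 1.03 bar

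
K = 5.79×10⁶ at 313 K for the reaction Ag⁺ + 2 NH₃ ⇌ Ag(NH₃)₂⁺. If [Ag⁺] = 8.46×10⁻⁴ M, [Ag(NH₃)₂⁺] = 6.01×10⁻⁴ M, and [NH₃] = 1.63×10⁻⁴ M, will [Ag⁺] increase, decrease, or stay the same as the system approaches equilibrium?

Q = [Ag(NH₃)₂⁺] / ([Ag⁺]·[NH₃]²) = (6.01×10⁻⁴) / ((8.46×10⁻⁴)·(1.63×10⁻⁴)²) = 2.67×10⁷
Q = 2.67×10⁷ > K = 5.79×10⁶: net reverse reaction.
Ag⁺ is a reactant, so it increases.

increase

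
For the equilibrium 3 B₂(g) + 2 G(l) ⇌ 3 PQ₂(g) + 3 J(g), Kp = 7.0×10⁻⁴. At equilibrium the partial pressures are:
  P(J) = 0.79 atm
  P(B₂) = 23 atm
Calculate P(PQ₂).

P(PQ₂) = 2.6 atm

(G is a pure liquid — omitted from Kp.)
At equilibrium, Kp = P(PQ₂)³·P(J)³ / P(B₂)³ = 7.0×10⁻⁴.
(P(PQ₂))³·(0.79)³ / (23)³ = 7.0×10⁻⁴
P(PQ₂)³ = 17.3 ⇒ P(PQ₂) = 2.6 atm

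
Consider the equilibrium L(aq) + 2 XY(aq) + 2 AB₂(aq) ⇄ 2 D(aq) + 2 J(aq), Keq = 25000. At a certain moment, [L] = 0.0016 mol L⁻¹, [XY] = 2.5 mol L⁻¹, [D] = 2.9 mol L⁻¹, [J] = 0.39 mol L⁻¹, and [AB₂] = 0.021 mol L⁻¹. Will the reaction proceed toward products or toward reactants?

to the left

Q = [D]²·[J]² / ([L]·[XY]²·[AB₂]²) = (2.9)²·(0.39)² / ((0.0016)·(2.5)²·(0.021)²) = 2.9×10⁵
Q = 2.9×10⁵ > Keq = 25000, so the reverse reaction proceeds.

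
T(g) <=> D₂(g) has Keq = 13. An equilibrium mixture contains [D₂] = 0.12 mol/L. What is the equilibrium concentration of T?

[T] = 0.0092 mol/L

At equilibrium, Keq = [D₂] / [T] = 13.
(0.12) / ([T]) = 13
[T] = 0.00923 = 0.0092 mol/L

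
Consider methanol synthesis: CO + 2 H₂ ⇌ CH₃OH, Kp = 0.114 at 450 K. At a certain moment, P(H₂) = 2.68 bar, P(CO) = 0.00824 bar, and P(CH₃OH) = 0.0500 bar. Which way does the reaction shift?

Qp = P(CH₃OH) / (P(CO)·P(H₂)²) = (0.0500) / ((0.00824)·(2.68)²) = 0.845
Qp = 0.845 > Kp = 0.114, so the reverse reaction proceeds.

to the left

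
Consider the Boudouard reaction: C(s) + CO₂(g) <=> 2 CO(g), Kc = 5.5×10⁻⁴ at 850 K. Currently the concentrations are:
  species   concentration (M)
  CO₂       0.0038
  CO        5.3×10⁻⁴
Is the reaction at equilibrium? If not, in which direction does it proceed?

(C is a pure solid — omitted from Qc.)
Qc = [CO]² / [CO₂] = (5.3×10⁻⁴)² / (0.0038) = 7.4×10⁻⁵
Qc = 7.4×10⁻⁵ < Kc = 5.5×10⁻⁴, so the forward reaction proceeds.

in the forward direction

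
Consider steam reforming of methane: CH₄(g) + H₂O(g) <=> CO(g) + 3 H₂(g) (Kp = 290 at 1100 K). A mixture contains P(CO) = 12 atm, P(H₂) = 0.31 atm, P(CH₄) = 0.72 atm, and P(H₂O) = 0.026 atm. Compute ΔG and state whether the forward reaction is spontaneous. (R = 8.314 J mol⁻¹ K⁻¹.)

Qp = P(CO)·P(H₂)³ / (P(CH₄)·P(H₂O)) = (12)·(0.31)³ / ((0.72)·(0.026)) = 19.1
ΔG = RT ln(Qp/Kp) = (8.314 J mol⁻¹ K⁻¹)(1100 K) × ln(19.1/290)
   = (9.145 kJ/mol)(-2.720) = -24.9 kJ/mol
ΔG < 0, so the forward reaction is spontaneous (proceeds forward).

ΔG = -24.9 kJ/mol; the forward reaction is spontaneous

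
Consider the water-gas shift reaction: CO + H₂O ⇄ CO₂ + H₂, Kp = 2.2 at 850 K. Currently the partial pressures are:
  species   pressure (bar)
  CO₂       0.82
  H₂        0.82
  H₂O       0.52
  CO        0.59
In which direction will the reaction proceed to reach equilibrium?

Qp = P(CO₂)·P(H₂) / (P(CO)·P(H₂O)) = (0.82)·(0.82) / ((0.59)·(0.52)) = 2.2
Qp = 2.2 = Kp, so the system is already at equilibrium.

no net change (already at equilibrium)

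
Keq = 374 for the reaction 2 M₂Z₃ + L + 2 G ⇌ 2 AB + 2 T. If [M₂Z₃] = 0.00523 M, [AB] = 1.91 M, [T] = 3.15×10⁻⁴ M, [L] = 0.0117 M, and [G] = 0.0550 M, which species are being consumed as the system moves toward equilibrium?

Q = [AB]²·[T]² / ([M₂Z₃]²·[L]·[G]²) = (1.91)²·(3.15×10⁻⁴)² / ((0.00523)²·(0.0117)·(0.0550)²) = 374
Q = 374 = Keq; the system is at equilibrium.

none (at equilibrium)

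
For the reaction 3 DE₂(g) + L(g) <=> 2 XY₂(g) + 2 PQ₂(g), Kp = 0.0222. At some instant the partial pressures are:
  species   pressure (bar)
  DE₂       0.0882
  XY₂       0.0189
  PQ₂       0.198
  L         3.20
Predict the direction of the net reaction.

Qp = P(XY₂)²·P(PQ₂)² / (P(DE₂)³·P(L)) = (0.0189)²·(0.198)² / ((0.0882)³·(3.20)) = 0.00638
Qp = 0.00638 < Kp = 0.0222, so the forward reaction proceeds.

to the right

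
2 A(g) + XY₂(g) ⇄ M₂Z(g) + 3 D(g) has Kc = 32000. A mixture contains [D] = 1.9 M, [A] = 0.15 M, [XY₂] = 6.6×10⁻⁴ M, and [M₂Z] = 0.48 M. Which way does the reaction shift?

Qc = [M₂Z]·[D]³ / ([A]²·[XY₂]) = (0.48)·(1.9)³ / ((0.15)²·(6.6×10⁻⁴)) = 2.2×10⁵
Qc = 2.2×10⁵ > Kc = 32000, so the reverse reaction proceeds.

to the left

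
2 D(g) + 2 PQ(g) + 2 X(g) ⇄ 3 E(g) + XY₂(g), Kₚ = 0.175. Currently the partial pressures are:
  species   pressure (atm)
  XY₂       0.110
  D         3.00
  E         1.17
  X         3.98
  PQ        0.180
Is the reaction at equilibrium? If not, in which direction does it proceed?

Qₚ = P(E)³·P(XY₂) / (P(D)²·P(PQ)²·P(X)²) = (1.17)³·(0.110) / ((3.00)²·(0.180)²·(3.98)²) = 0.0381
Qₚ = 0.0381 < Kₚ = 0.175, so the forward reaction proceeds.

in the forward direction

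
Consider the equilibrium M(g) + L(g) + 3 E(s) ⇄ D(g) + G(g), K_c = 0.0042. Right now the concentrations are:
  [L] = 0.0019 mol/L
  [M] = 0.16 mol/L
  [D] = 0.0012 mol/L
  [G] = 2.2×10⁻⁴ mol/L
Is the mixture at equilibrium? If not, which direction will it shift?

(E is a pure solid — omitted from Q_c.)
Q_c = [D]·[G] / ([M]·[L]) = (0.0012)·(2.2×10⁻⁴) / ((0.16)·(0.0019)) = 8.7×10⁻⁴
Q_c = 8.7×10⁻⁴ < K_c = 0.0042: net forward reaction.

no; Q < K, reaction proceeds forward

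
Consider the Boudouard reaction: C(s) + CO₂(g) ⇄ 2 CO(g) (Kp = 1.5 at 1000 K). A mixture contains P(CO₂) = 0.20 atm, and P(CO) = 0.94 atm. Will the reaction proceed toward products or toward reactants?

(C is a pure solid — omitted from Qp.)
Qp = P(CO)² / P(CO₂) = (0.94)² / (0.20) = 4.4
Qp = 4.4 > Kp = 1.5, so the reverse reaction proceeds.

reverse (toward reactants)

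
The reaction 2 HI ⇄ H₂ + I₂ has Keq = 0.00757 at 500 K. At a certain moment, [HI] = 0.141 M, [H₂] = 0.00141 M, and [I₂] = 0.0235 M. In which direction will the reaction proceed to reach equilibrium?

Q = [H₂]·[I₂] / [HI]² = (0.00141)·(0.0235) / (0.141)² = 0.00167
Q = 0.00167 < Keq = 0.00757, so the forward reaction proceeds.

in the forward direction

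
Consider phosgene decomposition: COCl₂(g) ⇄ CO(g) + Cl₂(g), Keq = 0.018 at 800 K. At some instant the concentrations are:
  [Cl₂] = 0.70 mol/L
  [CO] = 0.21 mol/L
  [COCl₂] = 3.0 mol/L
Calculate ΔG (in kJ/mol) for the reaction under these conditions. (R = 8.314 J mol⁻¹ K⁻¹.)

ΔG = 6.66 kJ/mol

Q = [CO]·[Cl₂] / [COCl₂] = (0.21)·(0.70) / (3.0) = 0.0490
ΔG = RT ln(Q/Keq) = (8.314 J mol⁻¹ K⁻¹)(800 K) × ln(0.0490/0.018)
   = (6.651 kJ/mol)(1.001) = 6.66 kJ/mol
ΔG > 0, so the forward reaction is non-spontaneous (proceeds in reverse).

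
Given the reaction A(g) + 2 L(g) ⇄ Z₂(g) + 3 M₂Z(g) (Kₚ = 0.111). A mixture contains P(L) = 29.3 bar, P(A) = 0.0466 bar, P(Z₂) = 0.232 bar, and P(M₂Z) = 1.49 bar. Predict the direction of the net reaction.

in the forward direction

Qₚ = P(Z₂)·P(M₂Z)³ / (P(A)·P(L)²) = (0.232)·(1.49)³ / ((0.0466)·(29.3)²) = 0.0192
Qₚ = 0.0192 < Kₚ = 0.111, so the forward reaction proceeds.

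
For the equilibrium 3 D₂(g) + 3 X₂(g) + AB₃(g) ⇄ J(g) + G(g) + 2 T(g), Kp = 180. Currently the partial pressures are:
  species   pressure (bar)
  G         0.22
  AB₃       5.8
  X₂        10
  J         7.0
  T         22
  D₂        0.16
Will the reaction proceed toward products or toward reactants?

toward products

Qp = P(J)·P(G)·P(T)² / (P(D₂)³·P(X₂)³·P(AB₃)) = (7.0)·(0.22)·(22)² / ((0.16)³·(10)³·(5.8)) = 31
Qp = 31 < Kp = 180, so the forward reaction proceeds.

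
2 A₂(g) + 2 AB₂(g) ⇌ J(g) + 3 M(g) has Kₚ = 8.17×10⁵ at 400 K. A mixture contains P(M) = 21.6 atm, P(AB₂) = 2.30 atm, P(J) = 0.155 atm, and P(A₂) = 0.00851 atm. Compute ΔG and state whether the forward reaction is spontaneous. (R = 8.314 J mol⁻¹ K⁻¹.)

ΔG = 5.35 kJ/mol; the forward reaction is non-spontaneous

Qₚ = P(J)·P(M)³ / (P(A₂)²·P(AB₂)²) = (0.155)·(21.6)³ / ((0.00851)²·(2.30)²) = 4.08×10⁶
ΔG = RT ln(Qₚ/Kₚ) = (8.314 J mol⁻¹ K⁻¹)(400 K) × ln(4.08×10⁶/8.17×10⁵)
   = (3.326 kJ/mol)(1.608) = 5.35 kJ/mol
ΔG > 0, so the forward reaction is non-spontaneous (proceeds in reverse).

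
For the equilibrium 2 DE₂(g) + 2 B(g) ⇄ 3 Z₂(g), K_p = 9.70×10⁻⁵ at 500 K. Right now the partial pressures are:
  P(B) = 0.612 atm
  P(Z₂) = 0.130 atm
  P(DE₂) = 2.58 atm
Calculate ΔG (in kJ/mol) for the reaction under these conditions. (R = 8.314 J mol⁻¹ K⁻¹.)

ΔG = 9.17 kJ/mol

Q_p = P(Z₂)³ / (P(DE₂)²·P(B)²) = (0.130)³ / ((2.58)²·(0.612)²) = 8.81×10⁻⁴
ΔG = RT ln(Q_p/K_p) = (8.314 J mol⁻¹ K⁻¹)(500 K) × ln(8.81×10⁻⁴/9.70×10⁻⁵)
   = (4.157 kJ/mol)(2.206) = 9.17 kJ/mol
ΔG > 0, so the forward reaction is non-spontaneous (proceeds in reverse).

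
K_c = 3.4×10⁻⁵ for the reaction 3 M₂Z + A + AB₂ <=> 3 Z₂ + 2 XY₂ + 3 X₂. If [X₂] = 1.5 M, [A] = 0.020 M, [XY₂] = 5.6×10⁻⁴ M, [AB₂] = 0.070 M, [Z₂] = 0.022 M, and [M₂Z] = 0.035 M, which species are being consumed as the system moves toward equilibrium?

Z₂, XY₂, X₂ (products)

Q_c = [Z₂]³·[XY₂]²·[X₂]³ / ([M₂Z]³·[A]·[AB₂]) = (0.022)³·(5.6×10⁻⁴)²·(1.5)³ / ((0.035)³·(0.020)·(0.070)) = 1.9×10⁻⁴
Q_c = 1.9×10⁻⁴ > K_c = 3.4×10⁻⁵: net reverse reaction.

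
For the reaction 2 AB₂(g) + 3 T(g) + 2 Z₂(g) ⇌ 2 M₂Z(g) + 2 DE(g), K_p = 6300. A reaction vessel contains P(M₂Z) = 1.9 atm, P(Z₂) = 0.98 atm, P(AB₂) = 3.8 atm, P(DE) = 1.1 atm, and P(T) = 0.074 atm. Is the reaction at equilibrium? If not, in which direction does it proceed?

Q_p = P(M₂Z)²·P(DE)² / (P(AB₂)²·P(T)³·P(Z₂)²) = (1.9)²·(1.1)² / ((3.8)²·(0.074)³·(0.98)²) = 780
Q_p = 780 < K_p = 6300, so the forward reaction proceeds.

forward (toward products)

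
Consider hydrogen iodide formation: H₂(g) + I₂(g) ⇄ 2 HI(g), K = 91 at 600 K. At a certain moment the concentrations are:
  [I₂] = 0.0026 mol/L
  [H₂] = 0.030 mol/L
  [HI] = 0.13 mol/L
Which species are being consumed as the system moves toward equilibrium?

HI (products)

Q = [HI]² / ([H₂]·[I₂]) = (0.13)² / ((0.030)·(0.0026)) = 220
Q = 220 > K = 91: net reverse reaction.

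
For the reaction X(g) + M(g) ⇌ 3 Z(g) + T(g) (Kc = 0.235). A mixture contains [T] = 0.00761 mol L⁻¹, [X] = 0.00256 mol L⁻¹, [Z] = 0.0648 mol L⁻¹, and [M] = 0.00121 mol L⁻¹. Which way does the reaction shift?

reverse (toward reactants)

Qc = [Z]³·[T] / ([X]·[M]) = (0.0648)³·(0.00761) / ((0.00256)·(0.00121)) = 0.668
Qc = 0.668 > Kc = 0.235, so the reverse reaction proceeds.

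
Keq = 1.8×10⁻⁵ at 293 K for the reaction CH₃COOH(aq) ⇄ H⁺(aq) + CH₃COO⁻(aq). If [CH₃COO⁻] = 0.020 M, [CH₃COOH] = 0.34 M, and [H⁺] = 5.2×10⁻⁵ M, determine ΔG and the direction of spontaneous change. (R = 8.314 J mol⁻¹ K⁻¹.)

ΔG = -4.32 kJ/mol; the forward reaction is spontaneous

Q = [H⁺]·[CH₃COO⁻] / [CH₃COOH] = (5.2×10⁻⁵)·(0.020) / (0.34) = 3.06×10⁻⁶
ΔG = RT ln(Q/Keq) = (8.314 J mol⁻¹ K⁻¹)(293 K) × ln(3.06×10⁻⁶/1.8×10⁻⁵)
   = (2.436 kJ/mol)(-1.772) = -4.32 kJ/mol
ΔG < 0, so the forward reaction is spontaneous (proceeds forward).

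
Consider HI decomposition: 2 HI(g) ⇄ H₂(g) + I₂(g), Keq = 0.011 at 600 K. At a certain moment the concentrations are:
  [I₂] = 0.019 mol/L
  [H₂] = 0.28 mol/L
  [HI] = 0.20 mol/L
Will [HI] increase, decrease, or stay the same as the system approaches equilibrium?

Q = [H₂]·[I₂] / [HI]² = (0.28)·(0.019) / (0.20)² = 0.13
Q = 0.13 > Keq = 0.011: net reverse reaction.
HI is a reactant, so it increases.

increase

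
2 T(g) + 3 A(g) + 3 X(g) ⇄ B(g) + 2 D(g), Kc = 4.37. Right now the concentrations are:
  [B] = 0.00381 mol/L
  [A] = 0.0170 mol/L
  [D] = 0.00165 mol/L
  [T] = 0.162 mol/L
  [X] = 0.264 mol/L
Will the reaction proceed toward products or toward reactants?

Qc = [B]·[D]² / ([T]²·[A]³·[X]³) = (0.00381)·(0.00165)² / ((0.162)²·(0.0170)³·(0.264)³) = 4.37
Qc = 4.37 = Kc, so the system is already at equilibrium.

neither direction; the system is at equilibrium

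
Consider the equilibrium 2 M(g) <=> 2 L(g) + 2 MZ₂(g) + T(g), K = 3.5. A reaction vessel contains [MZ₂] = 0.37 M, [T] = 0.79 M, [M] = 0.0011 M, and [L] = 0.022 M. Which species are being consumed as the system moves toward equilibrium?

Q = [L]²·[MZ₂]²·[T] / [M]² = (0.022)²·(0.37)²·(0.79) / (0.0011)² = 43
Q = 43 > K = 3.5: net reverse reaction.

L, MZ₂, T (products)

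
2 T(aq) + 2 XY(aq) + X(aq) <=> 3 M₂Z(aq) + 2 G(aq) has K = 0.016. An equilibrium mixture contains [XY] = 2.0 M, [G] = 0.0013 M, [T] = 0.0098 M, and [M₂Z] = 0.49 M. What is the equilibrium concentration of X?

[X] = 0.032 M

At equilibrium, K = [M₂Z]³·[G]² / ([T]²·[XY]²·[X]) = 0.016.
(0.49)³·(0.0013)² / ((0.0098)²·(2.0)²·([X])) = 0.016
[X] = 0.0323 = 0.032 M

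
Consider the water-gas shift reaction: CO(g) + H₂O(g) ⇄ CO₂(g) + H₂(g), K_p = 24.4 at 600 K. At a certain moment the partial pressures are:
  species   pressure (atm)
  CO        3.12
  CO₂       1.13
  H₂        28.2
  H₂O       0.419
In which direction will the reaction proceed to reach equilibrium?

no net change (already at equilibrium)

Q_p = P(CO₂)·P(H₂) / (P(CO)·P(H₂O)) = (1.13)·(28.2) / ((3.12)·(0.419)) = 24.4
Q_p = 24.4 = K_p, so the system is already at equilibrium.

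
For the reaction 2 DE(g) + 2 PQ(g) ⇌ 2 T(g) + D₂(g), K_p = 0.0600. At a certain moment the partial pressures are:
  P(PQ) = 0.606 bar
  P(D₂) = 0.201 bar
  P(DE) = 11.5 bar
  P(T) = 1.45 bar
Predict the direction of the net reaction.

Q_p = P(T)²·P(D₂) / (P(DE)²·P(PQ)²) = (1.45)²·(0.201) / ((11.5)²·(0.606)²) = 0.00870
Q_p = 0.00870 < K_p = 0.0600, so the forward reaction proceeds.

forward (toward products)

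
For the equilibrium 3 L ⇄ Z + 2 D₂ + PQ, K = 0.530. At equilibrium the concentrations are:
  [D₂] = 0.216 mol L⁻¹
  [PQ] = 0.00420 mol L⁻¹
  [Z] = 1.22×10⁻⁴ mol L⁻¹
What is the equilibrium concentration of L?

[L] = 0.00356 mol L⁻¹

At equilibrium, K = [Z]·[D₂]²·[PQ] / [L]³ = 0.530.
(1.22×10⁻⁴)·(0.216)²·(0.00420) / ([L])³ = 0.530
[L]³ = 4.51×10⁻⁸ ⇒ [L] = 0.00356 mol L⁻¹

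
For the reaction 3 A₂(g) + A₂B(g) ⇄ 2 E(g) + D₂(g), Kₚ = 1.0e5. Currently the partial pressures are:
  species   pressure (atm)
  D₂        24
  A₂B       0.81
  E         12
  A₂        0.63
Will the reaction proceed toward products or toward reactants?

Qₚ = P(E)²·P(D₂) / (P(A₂)³·P(A₂B)) = (12)²·(24) / ((0.63)³·(0.81)) = 17000
Qₚ = 17000 < Kₚ = 1.0e5, so the forward reaction proceeds.

to the right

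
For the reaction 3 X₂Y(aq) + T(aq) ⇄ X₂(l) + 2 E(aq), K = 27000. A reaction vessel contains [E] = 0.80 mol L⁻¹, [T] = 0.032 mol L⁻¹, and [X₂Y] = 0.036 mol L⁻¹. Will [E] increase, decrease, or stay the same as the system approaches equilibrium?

(X₂ is a pure liquid — omitted from Q.)
Q = [E]² / ([X₂Y]³·[T]) = (0.80)² / ((0.036)³·(0.032)) = 4.3×10⁵
Q = 4.3×10⁵ > K = 27000: net reverse reaction.
E is a product, so it decreases.

decrease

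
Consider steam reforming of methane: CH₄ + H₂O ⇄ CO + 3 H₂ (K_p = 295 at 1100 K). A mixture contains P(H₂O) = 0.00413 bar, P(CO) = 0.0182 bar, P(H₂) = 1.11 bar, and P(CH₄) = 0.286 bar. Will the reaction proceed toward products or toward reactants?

in the forward direction

Q_p = P(CO)·P(H₂)³ / (P(CH₄)·P(H₂O)) = (0.0182)·(1.11)³ / ((0.286)·(0.00413)) = 21.1
Q_p = 21.1 < K_p = 295, so the forward reaction proceeds.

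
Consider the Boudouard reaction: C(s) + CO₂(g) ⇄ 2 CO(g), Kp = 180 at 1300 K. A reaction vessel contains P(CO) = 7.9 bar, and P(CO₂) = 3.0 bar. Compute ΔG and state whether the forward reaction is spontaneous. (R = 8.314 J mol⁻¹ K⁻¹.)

ΔG = -23.3 kJ/mol; the forward reaction is spontaneous

(C is a pure solid — omitted from Qp.)
Qp = P(CO)² / P(CO₂) = (7.9)² / (3.0) = 20.8
ΔG = RT ln(Qp/Kp) = (8.314 J mol⁻¹ K⁻¹)(1300 K) × ln(20.8/180)
   = (10.81 kJ/mol)(-2.158) = -23.3 kJ/mol
ΔG < 0, so the forward reaction is spontaneous (proceeds forward).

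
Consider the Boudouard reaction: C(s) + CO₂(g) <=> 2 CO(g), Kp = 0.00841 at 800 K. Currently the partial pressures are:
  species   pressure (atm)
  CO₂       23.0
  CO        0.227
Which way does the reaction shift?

(C is a pure solid — omitted from Qp.)
Qp = P(CO)² / P(CO₂) = (0.227)² / (23.0) = 0.00224
Qp = 0.00224 < Kp = 0.00841, so the forward reaction proceeds.

to the right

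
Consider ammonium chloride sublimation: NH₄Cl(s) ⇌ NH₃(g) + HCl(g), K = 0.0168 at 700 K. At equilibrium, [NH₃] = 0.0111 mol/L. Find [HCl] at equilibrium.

[HCl] = 1.51 mol/L

(NH₄Cl is a pure solid — omitted from K.)
At equilibrium, K = [NH₃]·[HCl] = 0.0168.
(0.0111)·([HCl]) = 0.0168
[HCl] = 1.51 mol/L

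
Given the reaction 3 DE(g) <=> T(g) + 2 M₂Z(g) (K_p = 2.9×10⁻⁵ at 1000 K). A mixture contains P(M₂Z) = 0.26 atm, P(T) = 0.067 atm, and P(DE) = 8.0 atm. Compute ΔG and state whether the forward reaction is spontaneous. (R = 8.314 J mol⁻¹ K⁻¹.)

Q_p = P(T)·P(M₂Z)² / P(DE)³ = (0.067)·(0.26)² / (8.0)³ = 8.85×10⁻⁶
ΔG = RT ln(Q_p/K_p) = (8.314 J mol⁻¹ K⁻¹)(1000 K) × ln(8.85×10⁻⁶/2.9×10⁻⁵)
   = (8.314 kJ/mol)(-1.187) = -9.87 kJ/mol
ΔG < 0, so the forward reaction is spontaneous (proceeds forward).

ΔG = -9.87 kJ/mol; the forward reaction is spontaneous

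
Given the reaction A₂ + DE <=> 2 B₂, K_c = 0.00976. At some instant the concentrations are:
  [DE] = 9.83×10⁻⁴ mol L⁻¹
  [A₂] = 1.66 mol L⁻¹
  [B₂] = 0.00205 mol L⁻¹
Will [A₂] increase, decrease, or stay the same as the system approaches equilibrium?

decrease

Q_c = [B₂]² / ([A₂]·[DE]) = (0.00205)² / ((1.66)·(9.83×10⁻⁴)) = 0.00258
Q_c = 0.00258 < K_c = 0.00976: net forward reaction.
A₂ is a reactant, so it decreases.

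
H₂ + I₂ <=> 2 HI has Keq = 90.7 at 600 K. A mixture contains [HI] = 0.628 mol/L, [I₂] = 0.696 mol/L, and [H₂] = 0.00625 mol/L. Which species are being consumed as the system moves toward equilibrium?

none (at equilibrium)

Q = [HI]² / ([H₂]·[I₂]) = (0.628)² / ((0.00625)·(0.696)) = 90.7
Q = 90.7 = Keq; the system is at equilibrium.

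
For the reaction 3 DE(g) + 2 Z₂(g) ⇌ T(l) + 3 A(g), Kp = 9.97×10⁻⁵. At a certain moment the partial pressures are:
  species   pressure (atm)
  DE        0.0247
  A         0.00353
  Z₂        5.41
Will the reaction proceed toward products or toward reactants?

(T is a pure liquid — omitted from Qp.)
Qp = P(A)³ / (P(DE)³·P(Z₂)²) = (0.00353)³ / ((0.0247)³·(5.41)²) = 9.97×10⁻⁵
Qp = 9.97×10⁻⁵ = Kp, so the system is already at equilibrium.

neither direction; the system is at equilibrium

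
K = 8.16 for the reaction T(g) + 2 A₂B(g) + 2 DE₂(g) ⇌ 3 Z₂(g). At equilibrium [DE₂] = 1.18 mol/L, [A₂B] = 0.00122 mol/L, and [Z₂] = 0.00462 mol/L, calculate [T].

At equilibrium, K = [Z₂]³ / ([T]·[A₂B]²·[DE₂]²) = 8.16.
(0.00462)³ / (([T])·(0.00122)²·(1.18)²) = 8.16
[T] = 0.00583 mol/L

[T] = 0.00583 mol/L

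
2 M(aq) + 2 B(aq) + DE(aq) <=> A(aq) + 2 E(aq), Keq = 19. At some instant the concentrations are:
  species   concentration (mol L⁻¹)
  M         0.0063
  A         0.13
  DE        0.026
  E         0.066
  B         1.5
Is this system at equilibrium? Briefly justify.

no; Q > K, reaction proceeds in reverse

Q = [A]·[E]² / ([M]²·[B]²·[DE]) = (0.13)·(0.066)² / ((0.0063)²·(1.5)²·(0.026)) = 240
Q = 240 > Keq = 19: net reverse reaction.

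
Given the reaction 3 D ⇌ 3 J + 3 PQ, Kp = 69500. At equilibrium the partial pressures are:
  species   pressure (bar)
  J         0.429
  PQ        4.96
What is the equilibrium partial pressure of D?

P(D) = 0.0518 bar

At equilibrium, Kp = P(J)³·P(PQ)³ / P(D)³ = 69500.
(0.429)³·(4.96)³ / (P(D))³ = 69500
P(D)³ = 1.39×10⁻⁴ ⇒ P(D) = 0.0518 bar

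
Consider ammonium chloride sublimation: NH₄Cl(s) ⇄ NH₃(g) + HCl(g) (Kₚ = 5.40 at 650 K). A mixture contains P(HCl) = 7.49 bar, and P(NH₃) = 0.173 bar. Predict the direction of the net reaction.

(NH₄Cl is a pure solid — omitted from Qₚ.)
Qₚ = P(NH₃)·P(HCl) = (0.173)·(7.49) = 1.30
Qₚ = 1.30 < Kₚ = 5.40, so the forward reaction proceeds.

forward (toward products)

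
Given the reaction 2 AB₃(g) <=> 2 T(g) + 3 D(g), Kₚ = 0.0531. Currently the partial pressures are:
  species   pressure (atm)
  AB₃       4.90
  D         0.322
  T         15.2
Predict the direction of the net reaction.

toward reactants

Qₚ = P(T)²·P(D)³ / P(AB₃)² = (15.2)²·(0.322)³ / (4.90)² = 0.321
Qₚ = 0.321 > Kₚ = 0.0531, so the reverse reaction proceeds.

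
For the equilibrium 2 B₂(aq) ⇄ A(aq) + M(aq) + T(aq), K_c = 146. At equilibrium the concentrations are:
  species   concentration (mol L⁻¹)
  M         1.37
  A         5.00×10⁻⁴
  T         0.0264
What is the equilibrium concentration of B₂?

At equilibrium, K_c = [A]·[M]·[T] / [B₂]² = 146.
(5.00×10⁻⁴)·(1.37)·(0.0264) / ([B₂])² = 146
[B₂]² = 1.24×10⁻⁷ ⇒ [B₂] = 3.52×10⁻⁴ mol L⁻¹

[B₂] = 3.52×10⁻⁴ mol L⁻¹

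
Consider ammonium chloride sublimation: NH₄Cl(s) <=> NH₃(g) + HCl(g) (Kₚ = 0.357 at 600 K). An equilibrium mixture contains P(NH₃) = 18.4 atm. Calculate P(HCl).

(NH₄Cl is a pure solid — omitted from Kₚ.)
At equilibrium, Kₚ = P(NH₃)·P(HCl) = 0.357.
(18.4)·(P(HCl)) = 0.357
P(HCl) = 0.0194 atm

P(HCl) = 0.0194 atm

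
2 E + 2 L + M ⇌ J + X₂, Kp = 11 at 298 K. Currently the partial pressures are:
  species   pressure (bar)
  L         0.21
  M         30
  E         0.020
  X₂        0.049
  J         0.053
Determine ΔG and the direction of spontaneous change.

Qp = P(J)·P(X₂) / (P(E)²·P(L)²·P(M)) = (0.053)·(0.049) / ((0.020)²·(0.21)²·(30)) = 4.91
ΔG = RT ln(Qp/Kp) = (8.314 J mol⁻¹ K⁻¹)(298 K) × ln(4.91/11)
   = (2.478 kJ/mol)(-0.8066) = -2.00 kJ/mol
ΔG < 0, so the forward reaction is spontaneous (proceeds forward).

ΔG = -2.00 kJ/mol; the forward reaction is spontaneous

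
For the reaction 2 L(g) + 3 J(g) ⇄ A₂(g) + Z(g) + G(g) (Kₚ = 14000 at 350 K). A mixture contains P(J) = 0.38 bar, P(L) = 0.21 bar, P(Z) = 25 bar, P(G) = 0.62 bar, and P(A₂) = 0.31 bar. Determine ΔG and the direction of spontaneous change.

Qₚ = P(A₂)·P(Z)·P(G) / (P(L)²·P(J)³) = (0.31)·(25)·(0.62) / ((0.21)²·(0.38)³) = 1990
ΔG = RT ln(Qₚ/Kₚ) = (8.314 J mol⁻¹ K⁻¹)(350 K) × ln(1990/14000)
   = (2.910 kJ/mol)(-1.951) = -5.68 kJ/mol
ΔG < 0, so the forward reaction is spontaneous (proceeds forward).

ΔG = -5.68 kJ/mol; the forward reaction is spontaneous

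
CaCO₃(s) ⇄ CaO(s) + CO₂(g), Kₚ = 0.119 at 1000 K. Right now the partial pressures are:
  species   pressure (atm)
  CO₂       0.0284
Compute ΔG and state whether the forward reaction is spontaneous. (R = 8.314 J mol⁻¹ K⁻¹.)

(CaCO₃, CaO are pure solids — omitted from Qₚ.)
Qₚ = P(CO₂) = 0.0284
ΔG = RT ln(Qₚ/Kₚ) = (8.314 J mol⁻¹ K⁻¹)(1000 K) × ln(0.0284/0.119)
   = (8.314 kJ/mol)(-1.433) = -11.9 kJ/mol
ΔG < 0, so the forward reaction is spontaneous (proceeds forward).

ΔG = -11.9 kJ/mol; the forward reaction is spontaneous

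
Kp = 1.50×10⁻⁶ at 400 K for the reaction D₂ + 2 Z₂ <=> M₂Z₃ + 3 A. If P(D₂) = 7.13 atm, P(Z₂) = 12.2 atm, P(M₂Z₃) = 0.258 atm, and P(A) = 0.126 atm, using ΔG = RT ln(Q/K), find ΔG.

ΔG = -3.75 kJ/mol

Qp = P(M₂Z₃)·P(A)³ / (P(D₂)·P(Z₂)²) = (0.258)·(0.126)³ / ((7.13)·(12.2)²) = 4.86×10⁻⁷
ΔG = RT ln(Qp/Kp) = (8.314 J mol⁻¹ K⁻¹)(400 K) × ln(4.86×10⁻⁷/1.50×10⁻⁶)
   = (3.326 kJ/mol)(-1.127) = -3.75 kJ/mol
ΔG < 0, so the forward reaction is spontaneous (proceeds forward).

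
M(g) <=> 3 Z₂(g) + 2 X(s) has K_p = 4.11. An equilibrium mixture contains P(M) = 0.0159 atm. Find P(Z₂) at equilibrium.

P(Z₂) = 0.403 atm

(X is a pure solid — omitted from K_p.)
At equilibrium, K_p = P(Z₂)³ / P(M) = 4.11.
(P(Z₂))³ / (0.0159) = 4.11
P(Z₂)³ = 0.0653 ⇒ P(Z₂) = 0.403 atm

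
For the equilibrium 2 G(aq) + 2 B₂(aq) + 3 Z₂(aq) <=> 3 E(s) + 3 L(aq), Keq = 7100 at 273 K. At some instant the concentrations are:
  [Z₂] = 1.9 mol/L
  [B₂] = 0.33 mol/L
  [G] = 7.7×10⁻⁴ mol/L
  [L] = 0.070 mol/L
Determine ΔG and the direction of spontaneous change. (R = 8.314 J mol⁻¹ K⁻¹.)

ΔG = -5.03 kJ/mol; the forward reaction is spontaneous

(E is a pure solid — omitted from Q.)
Q = [L]³ / ([G]²·[B₂]²·[Z₂]³) = (0.070)³ / ((7.7×10⁻⁴)²·(0.33)²·(1.9)³) = 775
ΔG = RT ln(Q/Keq) = (8.314 J mol⁻¹ K⁻¹)(273 K) × ln(775/7100)
   = (2.270 kJ/mol)(-2.215) = -5.03 kJ/mol
ΔG < 0, so the forward reaction is spontaneous (proceeds forward).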